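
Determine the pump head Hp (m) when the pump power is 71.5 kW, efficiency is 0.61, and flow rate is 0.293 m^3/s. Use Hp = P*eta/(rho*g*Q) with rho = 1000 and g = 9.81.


Pump head formula: Hp = P * eta / (rho * g * Q).
Numerator: P * eta = 71.5 * 1000 * 0.61 = 43615.0 W.
Denominator: rho * g * Q = 1000 * 9.81 * 0.293 = 2874.33.
Hp = 43615.0 / 2874.33 = 15.17 m.

15.17


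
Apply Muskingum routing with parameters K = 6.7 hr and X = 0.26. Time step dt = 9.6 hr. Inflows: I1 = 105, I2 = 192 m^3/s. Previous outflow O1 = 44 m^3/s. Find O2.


Muskingum coefficients:
denom = 2*K*(1-X) + dt = 2*6.7*(1-0.26) + 9.6 = 19.516.
C0 = (dt - 2*K*X)/denom = (9.6 - 2*6.7*0.26)/19.516 = 0.3134.
C1 = (dt + 2*K*X)/denom = (9.6 + 2*6.7*0.26)/19.516 = 0.6704.
C2 = (2*K*(1-X) - dt)/denom = 0.0162.
O2 = C0*I2 + C1*I1 + C2*O1
   = 0.3134*192 + 0.6704*105 + 0.0162*44
   = 131.28 m^3/s.

131.28


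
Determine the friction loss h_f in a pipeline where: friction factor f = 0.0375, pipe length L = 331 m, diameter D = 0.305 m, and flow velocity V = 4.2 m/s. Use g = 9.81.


Darcy-Weisbach equation: h_f = f * (L/D) * V^2/(2g).
f * L/D = 0.0375 * 331/0.305 = 40.6967.
V^2/(2g) = 4.2^2 / (2*9.81) = 17.64 / 19.62 = 0.8991 m.
h_f = 40.6967 * 0.8991 = 36.59 m.

36.59


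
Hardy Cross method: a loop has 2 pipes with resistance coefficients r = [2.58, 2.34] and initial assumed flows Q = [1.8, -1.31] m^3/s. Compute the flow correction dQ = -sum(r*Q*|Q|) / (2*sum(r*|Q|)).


Numerator terms (r*Q*|Q|): 2.58*1.8*|1.8| = 8.3592; 2.34*-1.31*|-1.31| = -4.0157.
Sum of numerator = 4.3435.
Denominator terms (r*|Q|): 2.58*|1.8| = 4.644; 2.34*|-1.31| = 3.0654.
2 * sum of denominator = 2 * 7.7094 = 15.4188.
dQ = -4.3435 / 15.4188 = -0.2817 m^3/s.

-0.2817


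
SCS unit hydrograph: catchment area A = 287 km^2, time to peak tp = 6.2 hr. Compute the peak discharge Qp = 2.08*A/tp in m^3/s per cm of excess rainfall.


SCS formula: Qp = 2.08 * A / tp.
Qp = 2.08 * 287 / 6.2
   = 596.96 / 6.2
   = 96.28 m^3/s per cm.

96.28


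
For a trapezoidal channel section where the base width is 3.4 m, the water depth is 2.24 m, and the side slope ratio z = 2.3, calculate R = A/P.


For a trapezoidal section with side slope z:
A = (b + z*y)*y = (3.4 + 2.3*2.24)*2.24 = 19.156 m^2.
P = b + 2*y*sqrt(1 + z^2) = 3.4 + 2*2.24*sqrt(1 + 2.3^2) = 14.636 m.
R = A/P = 19.156 / 14.636 = 1.3089 m.

1.3089


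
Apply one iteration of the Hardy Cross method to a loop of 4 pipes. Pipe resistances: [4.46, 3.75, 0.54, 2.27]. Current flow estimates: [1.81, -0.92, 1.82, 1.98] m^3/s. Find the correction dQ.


Numerator terms (r*Q*|Q|): 4.46*1.81*|1.81| = 14.6114; 3.75*-0.92*|-0.92| = -3.174; 0.54*1.82*|1.82| = 1.7887; 2.27*1.98*|1.98| = 8.8993.
Sum of numerator = 22.1254.
Denominator terms (r*|Q|): 4.46*|1.81| = 8.0726; 3.75*|-0.92| = 3.45; 0.54*|1.82| = 0.9828; 2.27*|1.98| = 4.4946.
2 * sum of denominator = 2 * 17.0 = 34.0.
dQ = -22.1254 / 34.0 = -0.6507 m^3/s.

-0.6507


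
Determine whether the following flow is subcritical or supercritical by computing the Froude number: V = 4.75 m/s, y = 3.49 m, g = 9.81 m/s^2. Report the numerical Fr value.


The Froude number is defined as Fr = V / sqrt(g*y).
g*y = 9.81 * 3.49 = 34.2369.
sqrt(g*y) = sqrt(34.2369) = 5.8512.
Fr = 4.75 / 5.8512 = 0.8118.
Since Fr < 1, the flow is subcritical.

0.8118


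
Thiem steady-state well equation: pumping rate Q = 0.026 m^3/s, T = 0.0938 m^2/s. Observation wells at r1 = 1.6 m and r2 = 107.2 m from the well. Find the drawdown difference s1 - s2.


Thiem equation: s1 - s2 = Q/(2*pi*T) * ln(r2/r1).
ln(r2/r1) = ln(107.2/1.6) = 4.2047.
Q/(2*pi*T) = 0.026 / (2*pi*0.0938) = 0.026 / 0.5894 = 0.0441.
s1 - s2 = 0.0441 * 4.2047 = 0.1855 m.

0.1855


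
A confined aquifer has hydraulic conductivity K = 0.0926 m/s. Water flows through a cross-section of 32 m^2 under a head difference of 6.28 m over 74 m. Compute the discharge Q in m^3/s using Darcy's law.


Darcy's law: Q = K * A * i, where i = dh/L.
Hydraulic gradient i = 6.28 / 74 = 0.084865.
Q = 0.0926 * 32 * 0.084865
  = 0.2515 m^3/s.

0.2515


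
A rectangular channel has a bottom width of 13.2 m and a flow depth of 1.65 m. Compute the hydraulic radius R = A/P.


For a rectangular section:
Flow area A = b * y = 13.2 * 1.65 = 21.78 m^2.
Wetted perimeter P = b + 2y = 13.2 + 2*1.65 = 16.5 m.
Hydraulic radius R = A/P = 21.78 / 16.5 = 1.32 m.

1.32


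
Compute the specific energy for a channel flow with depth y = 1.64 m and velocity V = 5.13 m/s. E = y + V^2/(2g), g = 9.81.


Specific energy E = y + V^2/(2g).
Velocity head = V^2/(2g) = 5.13^2 / (2*9.81) = 26.3169 / 19.62 = 1.3413 m.
E = 1.64 + 1.3413 = 2.9813 m.

2.9813


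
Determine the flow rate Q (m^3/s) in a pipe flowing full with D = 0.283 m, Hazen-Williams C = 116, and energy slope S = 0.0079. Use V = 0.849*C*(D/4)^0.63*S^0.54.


For a full circular pipe, R = D/4 = 0.283/4 = 0.0707 m.
V = 0.849 * 116 * 0.0707^0.63 * 0.0079^0.54
  = 0.849 * 116 * 0.188507 * 0.073235
  = 1.3596 m/s.
Pipe area A = pi*D^2/4 = pi*0.283^2/4 = 0.0629 m^2.
Q = A * V = 0.0629 * 1.3596 = 0.0855 m^3/s.

0.0855


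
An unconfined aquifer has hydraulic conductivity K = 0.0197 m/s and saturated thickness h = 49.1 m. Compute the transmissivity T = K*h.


Transmissivity is defined as T = K * h.
T = 0.0197 * 49.1
  = 0.9673 m^2/s.

0.9673


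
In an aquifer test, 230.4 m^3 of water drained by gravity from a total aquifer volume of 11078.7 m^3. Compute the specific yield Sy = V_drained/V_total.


Specific yield Sy = Volume drained / Total volume.
Sy = 230.4 / 11078.7
   = 0.0208.

0.0208


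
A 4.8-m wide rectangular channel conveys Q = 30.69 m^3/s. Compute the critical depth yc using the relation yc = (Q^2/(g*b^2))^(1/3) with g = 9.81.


Using yc = (Q^2 / (g * b^2))^(1/3):
Q^2 = 30.69^2 = 941.88.
g * b^2 = 9.81 * 4.8^2 = 9.81 * 23.04 = 226.02.
Q^2 / (g*b^2) = 941.88 / 226.02 = 4.1672.
yc = 4.1672^(1/3) = 1.6092 m.

1.6092


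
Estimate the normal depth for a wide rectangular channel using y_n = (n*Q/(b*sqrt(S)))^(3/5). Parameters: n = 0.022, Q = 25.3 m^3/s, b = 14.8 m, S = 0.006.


We use the wide-channel approximation y_n = (n*Q/(b*sqrt(S)))^(3/5).
sqrt(S) = sqrt(0.006) = 0.07746.
Numerator: n*Q = 0.022 * 25.3 = 0.5566.
Denominator: b*sqrt(S) = 14.8 * 0.07746 = 1.146408.
arg = 0.4855.
y_n = 0.4855^(3/5) = 0.6482 m.

0.6482


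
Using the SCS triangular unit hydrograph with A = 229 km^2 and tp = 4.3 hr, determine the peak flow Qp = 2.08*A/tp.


SCS formula: Qp = 2.08 * A / tp.
Qp = 2.08 * 229 / 4.3
   = 476.32 / 4.3
   = 110.77 m^3/s per cm.

110.77


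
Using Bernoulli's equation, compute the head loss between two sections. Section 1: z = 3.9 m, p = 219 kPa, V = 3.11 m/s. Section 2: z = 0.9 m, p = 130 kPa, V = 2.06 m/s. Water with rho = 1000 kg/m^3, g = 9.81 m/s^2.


Total head at each section: H = z + p/(rho*g) + V^2/(2g).
H1 = 3.9 + 219*1000/(1000*9.81) + 3.11^2/(2*9.81)
   = 3.9 + 22.324 + 0.493
   = 26.717 m.
H2 = 0.9 + 130*1000/(1000*9.81) + 2.06^2/(2*9.81)
   = 0.9 + 13.252 + 0.2163
   = 14.368 m.
h_L = H1 - H2 = 26.717 - 14.368 = 12.349 m.

12.349


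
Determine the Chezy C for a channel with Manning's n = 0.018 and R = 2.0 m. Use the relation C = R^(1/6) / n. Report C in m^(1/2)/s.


The Chezy coefficient relates to Manning's n through C = R^(1/6) / n.
R^(1/6) = 2.0^(1/6) = 1.122462.
C = 1.122462 / 0.018 = 62.36 m^(1/2)/s.

62.36


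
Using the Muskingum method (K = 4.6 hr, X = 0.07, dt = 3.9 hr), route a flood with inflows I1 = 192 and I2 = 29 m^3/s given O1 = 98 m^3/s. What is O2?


Muskingum coefficients:
denom = 2*K*(1-X) + dt = 2*4.6*(1-0.07) + 3.9 = 12.456.
C0 = (dt - 2*K*X)/denom = (3.9 - 2*4.6*0.07)/12.456 = 0.2614.
C1 = (dt + 2*K*X)/denom = (3.9 + 2*4.6*0.07)/12.456 = 0.3648.
C2 = (2*K*(1-X) - dt)/denom = 0.3738.
O2 = C0*I2 + C1*I1 + C2*O1
   = 0.2614*29 + 0.3648*192 + 0.3738*98
   = 114.25 m^3/s.

114.25


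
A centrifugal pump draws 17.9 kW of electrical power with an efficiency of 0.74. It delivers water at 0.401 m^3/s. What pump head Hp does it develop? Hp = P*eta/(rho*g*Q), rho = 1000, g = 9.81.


Pump head formula: Hp = P * eta / (rho * g * Q).
Numerator: P * eta = 17.9 * 1000 * 0.74 = 13246.0 W.
Denominator: rho * g * Q = 1000 * 9.81 * 0.401 = 3933.81.
Hp = 13246.0 / 3933.81 = 3.37 m.

3.37


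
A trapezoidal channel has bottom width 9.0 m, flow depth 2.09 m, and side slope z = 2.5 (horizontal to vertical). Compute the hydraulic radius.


For a trapezoidal section with side slope z:
A = (b + z*y)*y = (9.0 + 2.5*2.09)*2.09 = 29.73 m^2.
P = b + 2*y*sqrt(1 + z^2) = 9.0 + 2*2.09*sqrt(1 + 2.5^2) = 20.255 m.
R = A/P = 29.73 / 20.255 = 1.4678 m.

1.4678


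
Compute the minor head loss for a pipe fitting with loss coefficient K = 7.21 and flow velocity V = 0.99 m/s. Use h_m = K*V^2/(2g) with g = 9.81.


Minor loss formula: h_m = K * V^2/(2g).
V^2 = 0.99^2 = 0.9801.
V^2/(2g) = 0.9801 / 19.62 = 0.05 m.
h_m = 7.21 * 0.05 = 0.3602 m.

0.3602


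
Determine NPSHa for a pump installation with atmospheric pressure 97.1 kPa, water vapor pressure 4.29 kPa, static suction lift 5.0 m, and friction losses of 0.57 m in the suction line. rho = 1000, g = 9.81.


NPSHa = p_atm/(rho*g) - z_s - hf_s - p_vap/(rho*g).
p_atm/(rho*g) = 97.1*1000 / (1000*9.81) = 9.898 m.
p_vap/(rho*g) = 4.29*1000 / (1000*9.81) = 0.437 m.
NPSHa = 9.898 - 5.0 - 0.57 - 0.437
      = 3.89 m.

3.89


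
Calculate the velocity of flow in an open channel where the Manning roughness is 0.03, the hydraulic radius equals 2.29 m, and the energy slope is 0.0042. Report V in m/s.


Manning's equation gives V = (1/n) * R^(2/3) * S^(1/2).
First, compute R^(2/3) = 2.29^(2/3) = 1.7374.
Next, S^(1/2) = 0.0042^(1/2) = 0.064807.
Then 1/n = 1/0.03 = 33.33.
V = 33.33 * 1.7374 * 0.064807 = 3.7531 m/s.

3.7531


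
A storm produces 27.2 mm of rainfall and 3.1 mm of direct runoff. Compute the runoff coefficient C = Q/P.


The runoff coefficient C = runoff depth / rainfall depth.
C = 3.1 / 27.2
  = 0.114.

0.114


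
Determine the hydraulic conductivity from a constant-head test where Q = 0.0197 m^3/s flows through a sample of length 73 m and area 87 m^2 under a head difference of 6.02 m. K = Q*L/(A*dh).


From K = Q*L / (A*dh):
Numerator: Q*L = 0.0197 * 73 = 1.4381.
Denominator: A*dh = 87 * 6.02 = 523.74.
K = 1.4381 / 523.74 = 0.002746 m/s.

0.002746


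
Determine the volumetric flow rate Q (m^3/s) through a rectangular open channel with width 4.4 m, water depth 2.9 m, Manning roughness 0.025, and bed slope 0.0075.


For a rectangular channel, the cross-sectional area A = b * y = 4.4 * 2.9 = 12.76 m^2.
The wetted perimeter P = b + 2y = 4.4 + 2*2.9 = 10.2 m.
Hydraulic radius R = A/P = 12.76/10.2 = 1.251 m.
Velocity V = (1/n)*R^(2/3)*S^(1/2) = (1/0.025)*1.251^(2/3)*0.0075^(1/2) = 4.0218 m/s.
Discharge Q = A * V = 12.76 * 4.0218 = 51.319 m^3/s.

51.319


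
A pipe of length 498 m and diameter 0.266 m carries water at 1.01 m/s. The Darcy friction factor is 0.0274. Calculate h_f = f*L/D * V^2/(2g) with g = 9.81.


Darcy-Weisbach equation: h_f = f * (L/D) * V^2/(2g).
f * L/D = 0.0274 * 498/0.266 = 51.2977.
V^2/(2g) = 1.01^2 / (2*9.81) = 1.0201 / 19.62 = 0.052 m.
h_f = 51.2977 * 0.052 = 2.667 m.

2.667


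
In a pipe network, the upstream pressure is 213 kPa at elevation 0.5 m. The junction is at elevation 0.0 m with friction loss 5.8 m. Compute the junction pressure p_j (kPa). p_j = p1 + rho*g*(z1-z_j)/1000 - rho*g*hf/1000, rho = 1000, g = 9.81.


Junction pressure: p_j = p1 + rho*g*(z1 - z_j)/1000 - rho*g*hf/1000.
Elevation term = 1000*9.81*(0.5 - 0.0)/1000 = 4.905 kPa.
Friction term = 1000*9.81*5.8/1000 = 56.898 kPa.
p_j = 213 + 4.905 - 56.898 = 161.01 kPa.

161.01


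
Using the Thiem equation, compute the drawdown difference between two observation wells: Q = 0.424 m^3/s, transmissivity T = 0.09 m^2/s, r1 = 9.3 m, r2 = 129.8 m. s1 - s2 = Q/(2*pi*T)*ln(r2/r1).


Thiem equation: s1 - s2 = Q/(2*pi*T) * ln(r2/r1).
ln(r2/r1) = ln(129.8/9.3) = 2.636.
Q/(2*pi*T) = 0.424 / (2*pi*0.09) = 0.424 / 0.5655 = 0.7498.
s1 - s2 = 0.7498 * 2.636 = 1.9764 m.

1.9764


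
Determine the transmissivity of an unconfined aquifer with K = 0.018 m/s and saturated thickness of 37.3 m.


Transmissivity is defined as T = K * h.
T = 0.018 * 37.3
  = 0.6714 m^2/s.

0.6714


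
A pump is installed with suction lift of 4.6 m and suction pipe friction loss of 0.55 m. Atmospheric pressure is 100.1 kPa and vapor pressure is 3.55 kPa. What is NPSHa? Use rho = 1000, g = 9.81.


NPSHa = p_atm/(rho*g) - z_s - hf_s - p_vap/(rho*g).
p_atm/(rho*g) = 100.1*1000 / (1000*9.81) = 10.204 m.
p_vap/(rho*g) = 3.55*1000 / (1000*9.81) = 0.362 m.
NPSHa = 10.204 - 4.6 - 0.55 - 0.362
      = 4.69 m.

4.69


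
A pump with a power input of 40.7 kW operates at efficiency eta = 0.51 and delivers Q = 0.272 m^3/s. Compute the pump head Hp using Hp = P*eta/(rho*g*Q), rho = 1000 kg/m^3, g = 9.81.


Pump head formula: Hp = P * eta / (rho * g * Q).
Numerator: P * eta = 40.7 * 1000 * 0.51 = 20757.0 W.
Denominator: rho * g * Q = 1000 * 9.81 * 0.272 = 2668.32.
Hp = 20757.0 / 2668.32 = 7.78 m.

7.78


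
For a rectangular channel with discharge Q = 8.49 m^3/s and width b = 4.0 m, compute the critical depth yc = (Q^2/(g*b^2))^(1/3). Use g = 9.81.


Using yc = (Q^2 / (g * b^2))^(1/3):
Q^2 = 8.49^2 = 72.08.
g * b^2 = 9.81 * 4.0^2 = 9.81 * 16.0 = 156.96.
Q^2 / (g*b^2) = 72.08 / 156.96 = 0.4592.
yc = 0.4592^(1/3) = 0.7715 m.

0.7715


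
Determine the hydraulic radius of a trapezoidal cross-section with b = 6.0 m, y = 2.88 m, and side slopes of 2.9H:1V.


For a trapezoidal section with side slope z:
A = (b + z*y)*y = (6.0 + 2.9*2.88)*2.88 = 41.334 m^2.
P = b + 2*y*sqrt(1 + z^2) = 6.0 + 2*2.88*sqrt(1 + 2.9^2) = 23.669 m.
R = A/P = 41.334 / 23.669 = 1.7463 m.

1.7463


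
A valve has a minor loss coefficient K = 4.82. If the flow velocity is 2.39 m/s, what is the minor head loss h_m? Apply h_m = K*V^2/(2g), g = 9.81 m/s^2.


Minor loss formula: h_m = K * V^2/(2g).
V^2 = 2.39^2 = 5.7121.
V^2/(2g) = 5.7121 / 19.62 = 0.2911 m.
h_m = 4.82 * 0.2911 = 1.4033 m.

1.4033


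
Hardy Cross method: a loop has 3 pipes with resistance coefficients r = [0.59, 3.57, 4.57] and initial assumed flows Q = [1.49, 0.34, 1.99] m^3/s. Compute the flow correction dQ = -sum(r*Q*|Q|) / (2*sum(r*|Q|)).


Numerator terms (r*Q*|Q|): 0.59*1.49*|1.49| = 1.3099; 3.57*0.34*|0.34| = 0.4127; 4.57*1.99*|1.99| = 18.0977.
Sum of numerator = 19.8202.
Denominator terms (r*|Q|): 0.59*|1.49| = 0.8791; 3.57*|0.34| = 1.2138; 4.57*|1.99| = 9.0943.
2 * sum of denominator = 2 * 11.1872 = 22.3744.
dQ = -19.8202 / 22.3744 = -0.8858 m^3/s.

-0.8858


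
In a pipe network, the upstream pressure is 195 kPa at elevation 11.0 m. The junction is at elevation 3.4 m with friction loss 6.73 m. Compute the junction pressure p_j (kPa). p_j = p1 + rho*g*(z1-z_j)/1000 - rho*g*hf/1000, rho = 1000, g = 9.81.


Junction pressure: p_j = p1 + rho*g*(z1 - z_j)/1000 - rho*g*hf/1000.
Elevation term = 1000*9.81*(11.0 - 3.4)/1000 = 74.556 kPa.
Friction term = 1000*9.81*6.73/1000 = 66.021 kPa.
p_j = 195 + 74.556 - 66.021 = 203.53 kPa.

203.53


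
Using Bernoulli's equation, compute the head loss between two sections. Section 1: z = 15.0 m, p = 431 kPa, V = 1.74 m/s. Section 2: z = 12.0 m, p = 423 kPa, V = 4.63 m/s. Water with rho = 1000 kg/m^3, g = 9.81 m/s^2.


Total head at each section: H = z + p/(rho*g) + V^2/(2g).
H1 = 15.0 + 431*1000/(1000*9.81) + 1.74^2/(2*9.81)
   = 15.0 + 43.935 + 0.1543
   = 59.089 m.
H2 = 12.0 + 423*1000/(1000*9.81) + 4.63^2/(2*9.81)
   = 12.0 + 43.119 + 1.0926
   = 56.212 m.
h_L = H1 - H2 = 59.089 - 56.212 = 2.877 m.

2.877


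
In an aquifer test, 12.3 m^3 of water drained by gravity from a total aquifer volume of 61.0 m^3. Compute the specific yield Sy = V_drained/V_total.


Specific yield Sy = Volume drained / Total volume.
Sy = 12.3 / 61.0
   = 0.2016.

0.2016


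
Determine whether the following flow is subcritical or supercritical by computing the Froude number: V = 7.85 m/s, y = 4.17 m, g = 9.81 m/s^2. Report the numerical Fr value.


The Froude number is defined as Fr = V / sqrt(g*y).
g*y = 9.81 * 4.17 = 40.9077.
sqrt(g*y) = sqrt(40.9077) = 6.3959.
Fr = 7.85 / 6.3959 = 1.2273.
Since Fr > 1, the flow is supercritical.

1.2273


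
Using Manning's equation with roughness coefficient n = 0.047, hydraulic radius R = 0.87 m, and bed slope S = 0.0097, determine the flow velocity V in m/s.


Manning's equation gives V = (1/n) * R^(2/3) * S^(1/2).
First, compute R^(2/3) = 0.87^(2/3) = 0.9113.
Next, S^(1/2) = 0.0097^(1/2) = 0.098489.
Then 1/n = 1/0.047 = 21.28.
V = 21.28 * 0.9113 * 0.098489 = 1.9097 m/s.

1.9097


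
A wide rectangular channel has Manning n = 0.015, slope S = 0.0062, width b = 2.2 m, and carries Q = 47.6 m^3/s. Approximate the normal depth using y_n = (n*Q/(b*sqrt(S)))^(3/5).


We use the wide-channel approximation y_n = (n*Q/(b*sqrt(S)))^(3/5).
sqrt(S) = sqrt(0.0062) = 0.07874.
Numerator: n*Q = 0.015 * 47.6 = 0.714.
Denominator: b*sqrt(S) = 2.2 * 0.07874 = 0.173228.
arg = 4.1217.
y_n = 4.1217^(3/5) = 2.3391 m.

2.3391


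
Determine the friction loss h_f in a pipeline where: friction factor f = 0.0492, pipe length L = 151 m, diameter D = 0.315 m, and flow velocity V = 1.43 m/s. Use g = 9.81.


Darcy-Weisbach equation: h_f = f * (L/D) * V^2/(2g).
f * L/D = 0.0492 * 151/0.315 = 23.5848.
V^2/(2g) = 1.43^2 / (2*9.81) = 2.0449 / 19.62 = 0.1042 m.
h_f = 23.5848 * 0.1042 = 2.458 m.

2.458


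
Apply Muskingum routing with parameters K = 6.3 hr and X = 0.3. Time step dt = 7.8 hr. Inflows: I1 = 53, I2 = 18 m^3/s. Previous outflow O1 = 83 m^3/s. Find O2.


Muskingum coefficients:
denom = 2*K*(1-X) + dt = 2*6.3*(1-0.3) + 7.8 = 16.62.
C0 = (dt - 2*K*X)/denom = (7.8 - 2*6.3*0.3)/16.62 = 0.2419.
C1 = (dt + 2*K*X)/denom = (7.8 + 2*6.3*0.3)/16.62 = 0.6968.
C2 = (2*K*(1-X) - dt)/denom = 0.0614.
O2 = C0*I2 + C1*I1 + C2*O1
   = 0.2419*18 + 0.6968*53 + 0.0614*83
   = 46.38 m^3/s.

46.38


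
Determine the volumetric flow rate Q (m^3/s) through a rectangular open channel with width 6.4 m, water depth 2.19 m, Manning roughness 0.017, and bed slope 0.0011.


For a rectangular channel, the cross-sectional area A = b * y = 6.4 * 2.19 = 14.02 m^2.
The wetted perimeter P = b + 2y = 6.4 + 2*2.19 = 10.78 m.
Hydraulic radius R = A/P = 14.02/10.78 = 1.3002 m.
Velocity V = (1/n)*R^(2/3)*S^(1/2) = (1/0.017)*1.3002^(2/3)*0.0011^(1/2) = 2.3241 m/s.
Discharge Q = A * V = 14.02 * 2.3241 = 32.574 m^3/s.

32.574


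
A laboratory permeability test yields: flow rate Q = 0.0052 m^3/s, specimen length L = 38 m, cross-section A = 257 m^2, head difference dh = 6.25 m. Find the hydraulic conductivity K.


From K = Q*L / (A*dh):
Numerator: Q*L = 0.0052 * 38 = 0.1976.
Denominator: A*dh = 257 * 6.25 = 1606.25.
K = 0.1976 / 1606.25 = 0.000123 m/s.

0.000123


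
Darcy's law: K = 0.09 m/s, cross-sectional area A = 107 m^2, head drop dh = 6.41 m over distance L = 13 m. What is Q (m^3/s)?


Darcy's law: Q = K * A * i, where i = dh/L.
Hydraulic gradient i = 6.41 / 13 = 0.493077.
Q = 0.09 * 107 * 0.493077
  = 4.7483 m^3/s.

4.7483


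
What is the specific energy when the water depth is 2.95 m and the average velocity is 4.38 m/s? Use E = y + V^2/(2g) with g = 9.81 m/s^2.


Specific energy E = y + V^2/(2g).
Velocity head = V^2/(2g) = 4.38^2 / (2*9.81) = 19.1844 / 19.62 = 0.9778 m.
E = 2.95 + 0.9778 = 3.9278 m.

3.9278


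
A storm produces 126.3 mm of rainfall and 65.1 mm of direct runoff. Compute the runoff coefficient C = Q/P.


The runoff coefficient C = runoff depth / rainfall depth.
C = 65.1 / 126.3
  = 0.5154.

0.5154


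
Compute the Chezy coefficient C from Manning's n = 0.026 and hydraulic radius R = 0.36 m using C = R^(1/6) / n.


The Chezy coefficient relates to Manning's n through C = R^(1/6) / n.
R^(1/6) = 0.36^(1/6) = 0.843433.
C = 0.843433 / 0.026 = 32.44 m^(1/2)/s.

32.44


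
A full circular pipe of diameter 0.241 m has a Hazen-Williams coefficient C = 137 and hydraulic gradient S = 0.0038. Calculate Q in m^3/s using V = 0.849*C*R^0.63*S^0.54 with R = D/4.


For a full circular pipe, R = D/4 = 0.241/4 = 0.0602 m.
V = 0.849 * 137 * 0.0602^0.63 * 0.0038^0.54
  = 0.849 * 137 * 0.170362 * 0.049327
  = 0.9774 m/s.
Pipe area A = pi*D^2/4 = pi*0.241^2/4 = 0.0456 m^2.
Q = A * V = 0.0456 * 0.9774 = 0.0446 m^3/s.

0.0446


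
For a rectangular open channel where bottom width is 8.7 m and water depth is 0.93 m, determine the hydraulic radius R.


For a rectangular section:
Flow area A = b * y = 8.7 * 0.93 = 8.09 m^2.
Wetted perimeter P = b + 2y = 8.7 + 2*0.93 = 10.56 m.
Hydraulic radius R = A/P = 8.09 / 10.56 = 0.7662 m.

0.7662


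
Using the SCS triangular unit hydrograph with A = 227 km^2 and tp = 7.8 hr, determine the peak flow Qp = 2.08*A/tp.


SCS formula: Qp = 2.08 * A / tp.
Qp = 2.08 * 227 / 7.8
   = 472.16 / 7.8
   = 60.53 m^3/s per cm.

60.53


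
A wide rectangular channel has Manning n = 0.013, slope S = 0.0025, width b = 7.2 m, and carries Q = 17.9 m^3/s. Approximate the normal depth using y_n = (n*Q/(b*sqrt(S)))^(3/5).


We use the wide-channel approximation y_n = (n*Q/(b*sqrt(S)))^(3/5).
sqrt(S) = sqrt(0.0025) = 0.05.
Numerator: n*Q = 0.013 * 17.9 = 0.2327.
Denominator: b*sqrt(S) = 7.2 * 0.05 = 0.36.
arg = 0.6464.
y_n = 0.6464^(3/5) = 0.7697 m.

0.7697


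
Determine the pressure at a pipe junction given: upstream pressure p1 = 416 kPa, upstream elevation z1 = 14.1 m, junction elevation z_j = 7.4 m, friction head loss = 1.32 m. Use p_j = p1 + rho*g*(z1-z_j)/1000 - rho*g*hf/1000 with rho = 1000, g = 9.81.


Junction pressure: p_j = p1 + rho*g*(z1 - z_j)/1000 - rho*g*hf/1000.
Elevation term = 1000*9.81*(14.1 - 7.4)/1000 = 65.727 kPa.
Friction term = 1000*9.81*1.32/1000 = 12.949 kPa.
p_j = 416 + 65.727 - 12.949 = 468.78 kPa.

468.78


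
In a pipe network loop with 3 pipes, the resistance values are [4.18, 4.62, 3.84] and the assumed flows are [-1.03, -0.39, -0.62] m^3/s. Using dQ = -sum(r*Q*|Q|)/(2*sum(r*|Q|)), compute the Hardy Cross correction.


Numerator terms (r*Q*|Q|): 4.18*-1.03*|-1.03| = -4.4346; 4.62*-0.39*|-0.39| = -0.7027; 3.84*-0.62*|-0.62| = -1.4761.
Sum of numerator = -6.6134.
Denominator terms (r*|Q|): 4.18*|-1.03| = 4.3054; 4.62*|-0.39| = 1.8018; 3.84*|-0.62| = 2.3808.
2 * sum of denominator = 2 * 8.488 = 16.976.
dQ = --6.6134 / 16.976 = 0.3896 m^3/s.

0.3896


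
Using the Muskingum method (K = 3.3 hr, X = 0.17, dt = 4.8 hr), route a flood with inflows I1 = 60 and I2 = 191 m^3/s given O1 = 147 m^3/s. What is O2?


Muskingum coefficients:
denom = 2*K*(1-X) + dt = 2*3.3*(1-0.17) + 4.8 = 10.278.
C0 = (dt - 2*K*X)/denom = (4.8 - 2*3.3*0.17)/10.278 = 0.3579.
C1 = (dt + 2*K*X)/denom = (4.8 + 2*3.3*0.17)/10.278 = 0.5762.
C2 = (2*K*(1-X) - dt)/denom = 0.066.
O2 = C0*I2 + C1*I1 + C2*O1
   = 0.3579*191 + 0.5762*60 + 0.066*147
   = 112.62 m^3/s.

112.62


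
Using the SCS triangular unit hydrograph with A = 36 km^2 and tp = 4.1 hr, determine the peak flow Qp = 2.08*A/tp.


SCS formula: Qp = 2.08 * A / tp.
Qp = 2.08 * 36 / 4.1
   = 74.88 / 4.1
   = 18.26 m^3/s per cm.

18.26


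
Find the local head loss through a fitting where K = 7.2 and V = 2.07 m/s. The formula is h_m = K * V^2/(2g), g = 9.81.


Minor loss formula: h_m = K * V^2/(2g).
V^2 = 2.07^2 = 4.2849.
V^2/(2g) = 4.2849 / 19.62 = 0.2184 m.
h_m = 7.2 * 0.2184 = 1.5724 m.

1.5724


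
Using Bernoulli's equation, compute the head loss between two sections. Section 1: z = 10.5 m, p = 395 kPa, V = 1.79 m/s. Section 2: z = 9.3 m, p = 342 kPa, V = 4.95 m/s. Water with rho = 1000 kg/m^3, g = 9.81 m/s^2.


Total head at each section: H = z + p/(rho*g) + V^2/(2g).
H1 = 10.5 + 395*1000/(1000*9.81) + 1.79^2/(2*9.81)
   = 10.5 + 40.265 + 0.1633
   = 50.928 m.
H2 = 9.3 + 342*1000/(1000*9.81) + 4.95^2/(2*9.81)
   = 9.3 + 34.862 + 1.2489
   = 45.411 m.
h_L = H1 - H2 = 50.928 - 45.411 = 5.517 m.

5.517


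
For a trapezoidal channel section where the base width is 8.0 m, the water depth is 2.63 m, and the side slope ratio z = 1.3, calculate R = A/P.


For a trapezoidal section with side slope z:
A = (b + z*y)*y = (8.0 + 1.3*2.63)*2.63 = 30.032 m^2.
P = b + 2*y*sqrt(1 + z^2) = 8.0 + 2*2.63*sqrt(1 + 1.3^2) = 16.627 m.
R = A/P = 30.032 / 16.627 = 1.8062 m.

1.8062


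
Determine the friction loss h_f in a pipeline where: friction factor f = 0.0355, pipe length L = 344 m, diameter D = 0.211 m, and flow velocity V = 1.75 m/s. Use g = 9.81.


Darcy-Weisbach equation: h_f = f * (L/D) * V^2/(2g).
f * L/D = 0.0355 * 344/0.211 = 57.8768.
V^2/(2g) = 1.75^2 / (2*9.81) = 3.0625 / 19.62 = 0.1561 m.
h_f = 57.8768 * 0.1561 = 9.034 m.

9.034


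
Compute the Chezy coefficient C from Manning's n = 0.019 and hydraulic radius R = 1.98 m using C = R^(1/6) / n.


The Chezy coefficient relates to Manning's n through C = R^(1/6) / n.
R^(1/6) = 1.98^(1/6) = 1.120583.
C = 1.120583 / 0.019 = 58.98 m^(1/2)/s.

58.98


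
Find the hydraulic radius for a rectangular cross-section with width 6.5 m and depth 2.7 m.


For a rectangular section:
Flow area A = b * y = 6.5 * 2.7 = 17.55 m^2.
Wetted perimeter P = b + 2y = 6.5 + 2*2.7 = 11.9 m.
Hydraulic radius R = A/P = 17.55 / 11.9 = 1.4748 m.

1.4748


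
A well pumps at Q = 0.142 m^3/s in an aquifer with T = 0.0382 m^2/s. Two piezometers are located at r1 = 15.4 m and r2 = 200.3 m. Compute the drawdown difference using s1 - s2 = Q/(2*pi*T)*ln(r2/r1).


Thiem equation: s1 - s2 = Q/(2*pi*T) * ln(r2/r1).
ln(r2/r1) = ln(200.3/15.4) = 2.5654.
Q/(2*pi*T) = 0.142 / (2*pi*0.0382) = 0.142 / 0.24 = 0.5916.
s1 - s2 = 0.5916 * 2.5654 = 1.5178 m.

1.5178


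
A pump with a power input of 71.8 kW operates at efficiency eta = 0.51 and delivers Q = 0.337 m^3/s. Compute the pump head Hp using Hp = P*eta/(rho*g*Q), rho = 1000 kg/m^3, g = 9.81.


Pump head formula: Hp = P * eta / (rho * g * Q).
Numerator: P * eta = 71.8 * 1000 * 0.51 = 36618.0 W.
Denominator: rho * g * Q = 1000 * 9.81 * 0.337 = 3305.97.
Hp = 36618.0 / 3305.97 = 11.08 m.

11.08


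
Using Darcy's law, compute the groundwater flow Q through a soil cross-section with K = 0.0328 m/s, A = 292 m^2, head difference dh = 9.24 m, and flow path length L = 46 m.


Darcy's law: Q = K * A * i, where i = dh/L.
Hydraulic gradient i = 9.24 / 46 = 0.20087.
Q = 0.0328 * 292 * 0.20087
  = 1.9238 m^3/s.

1.9238


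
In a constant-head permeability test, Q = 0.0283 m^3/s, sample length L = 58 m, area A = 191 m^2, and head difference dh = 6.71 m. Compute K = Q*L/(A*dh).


From K = Q*L / (A*dh):
Numerator: Q*L = 0.0283 * 58 = 1.6414.
Denominator: A*dh = 191 * 6.71 = 1281.61.
K = 1.6414 / 1281.61 = 0.001281 m/s.

0.001281


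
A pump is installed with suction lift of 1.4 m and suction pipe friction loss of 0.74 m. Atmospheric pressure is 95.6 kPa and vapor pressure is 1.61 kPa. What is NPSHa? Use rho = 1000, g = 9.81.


NPSHa = p_atm/(rho*g) - z_s - hf_s - p_vap/(rho*g).
p_atm/(rho*g) = 95.6*1000 / (1000*9.81) = 9.745 m.
p_vap/(rho*g) = 1.61*1000 / (1000*9.81) = 0.164 m.
NPSHa = 9.745 - 1.4 - 0.74 - 0.164
      = 7.44 m.

7.44


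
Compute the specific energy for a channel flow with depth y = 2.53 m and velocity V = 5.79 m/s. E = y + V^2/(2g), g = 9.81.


Specific energy E = y + V^2/(2g).
Velocity head = V^2/(2g) = 5.79^2 / (2*9.81) = 33.5241 / 19.62 = 1.7087 m.
E = 2.53 + 1.7087 = 4.2387 m.

4.2387


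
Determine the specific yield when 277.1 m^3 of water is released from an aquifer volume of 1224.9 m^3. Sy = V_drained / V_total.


Specific yield Sy = Volume drained / Total volume.
Sy = 277.1 / 1224.9
   = 0.2262.

0.2262


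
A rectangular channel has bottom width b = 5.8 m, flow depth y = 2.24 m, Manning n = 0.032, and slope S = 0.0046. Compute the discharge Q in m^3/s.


For a rectangular channel, the cross-sectional area A = b * y = 5.8 * 2.24 = 12.99 m^2.
The wetted perimeter P = b + 2y = 5.8 + 2*2.24 = 10.28 m.
Hydraulic radius R = A/P = 12.99/10.28 = 1.2638 m.
Velocity V = (1/n)*R^(2/3)*S^(1/2) = (1/0.032)*1.2638^(2/3)*0.0046^(1/2) = 2.4775 m/s.
Discharge Q = A * V = 12.99 * 2.4775 = 32.188 m^3/s.

32.188


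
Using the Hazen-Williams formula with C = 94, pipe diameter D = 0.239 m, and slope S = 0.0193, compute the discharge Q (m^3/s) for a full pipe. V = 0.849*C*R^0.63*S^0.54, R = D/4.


For a full circular pipe, R = D/4 = 0.239/4 = 0.0597 m.
V = 0.849 * 94 * 0.0597^0.63 * 0.0193^0.54
  = 0.849 * 94 * 0.16947 * 0.118632
  = 1.6045 m/s.
Pipe area A = pi*D^2/4 = pi*0.239^2/4 = 0.0449 m^2.
Q = A * V = 0.0449 * 1.6045 = 0.072 m^3/s.

0.072


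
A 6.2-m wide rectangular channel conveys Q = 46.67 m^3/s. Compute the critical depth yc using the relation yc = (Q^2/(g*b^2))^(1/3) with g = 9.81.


Using yc = (Q^2 / (g * b^2))^(1/3):
Q^2 = 46.67^2 = 2178.09.
g * b^2 = 9.81 * 6.2^2 = 9.81 * 38.44 = 377.1.
Q^2 / (g*b^2) = 2178.09 / 377.1 = 5.7759.
yc = 5.7759^(1/3) = 1.7942 m.

1.7942


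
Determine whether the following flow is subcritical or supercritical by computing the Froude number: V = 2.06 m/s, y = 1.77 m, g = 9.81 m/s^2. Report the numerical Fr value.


The Froude number is defined as Fr = V / sqrt(g*y).
g*y = 9.81 * 1.77 = 17.3637.
sqrt(g*y) = sqrt(17.3637) = 4.167.
Fr = 2.06 / 4.167 = 0.4944.
Since Fr < 1, the flow is subcritical.

0.4944


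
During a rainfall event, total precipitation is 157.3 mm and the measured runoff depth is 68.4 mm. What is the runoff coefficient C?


The runoff coefficient C = runoff depth / rainfall depth.
C = 68.4 / 157.3
  = 0.4348.

0.4348


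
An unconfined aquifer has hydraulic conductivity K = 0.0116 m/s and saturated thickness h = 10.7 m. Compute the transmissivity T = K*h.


Transmissivity is defined as T = K * h.
T = 0.0116 * 10.7
  = 0.1241 m^2/s.

0.1241


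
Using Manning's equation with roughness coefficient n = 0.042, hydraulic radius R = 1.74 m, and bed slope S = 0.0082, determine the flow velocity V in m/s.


Manning's equation gives V = (1/n) * R^(2/3) * S^(1/2).
First, compute R^(2/3) = 1.74^(2/3) = 1.4467.
Next, S^(1/2) = 0.0082^(1/2) = 0.090554.
Then 1/n = 1/0.042 = 23.81.
V = 23.81 * 1.4467 * 0.090554 = 3.1191 m/s.

3.1191


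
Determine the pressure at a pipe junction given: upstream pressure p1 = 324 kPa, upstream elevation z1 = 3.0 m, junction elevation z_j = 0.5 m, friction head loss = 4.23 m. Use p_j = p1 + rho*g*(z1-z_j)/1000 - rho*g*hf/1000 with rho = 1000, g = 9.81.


Junction pressure: p_j = p1 + rho*g*(z1 - z_j)/1000 - rho*g*hf/1000.
Elevation term = 1000*9.81*(3.0 - 0.5)/1000 = 24.525 kPa.
Friction term = 1000*9.81*4.23/1000 = 41.496 kPa.
p_j = 324 + 24.525 - 41.496 = 307.03 kPa.

307.03


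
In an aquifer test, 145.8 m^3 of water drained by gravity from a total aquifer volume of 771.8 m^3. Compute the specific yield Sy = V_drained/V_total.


Specific yield Sy = Volume drained / Total volume.
Sy = 145.8 / 771.8
   = 0.1889.

0.1889


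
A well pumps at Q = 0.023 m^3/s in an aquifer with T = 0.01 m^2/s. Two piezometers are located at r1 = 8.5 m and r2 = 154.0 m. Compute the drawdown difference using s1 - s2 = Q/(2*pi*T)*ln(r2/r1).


Thiem equation: s1 - s2 = Q/(2*pi*T) * ln(r2/r1).
ln(r2/r1) = ln(154.0/8.5) = 2.8969.
Q/(2*pi*T) = 0.023 / (2*pi*0.01) = 0.023 / 0.0628 = 0.3661.
s1 - s2 = 0.3661 * 2.8969 = 1.0604 m.

1.0604


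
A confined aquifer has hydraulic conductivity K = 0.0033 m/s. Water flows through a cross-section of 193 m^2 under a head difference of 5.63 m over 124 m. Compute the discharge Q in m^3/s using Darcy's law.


Darcy's law: Q = K * A * i, where i = dh/L.
Hydraulic gradient i = 5.63 / 124 = 0.045403.
Q = 0.0033 * 193 * 0.045403
  = 0.0289 m^3/s.

0.0289


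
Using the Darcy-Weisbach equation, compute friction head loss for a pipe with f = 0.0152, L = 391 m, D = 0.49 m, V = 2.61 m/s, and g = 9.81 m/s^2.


Darcy-Weisbach equation: h_f = f * (L/D) * V^2/(2g).
f * L/D = 0.0152 * 391/0.49 = 12.129.
V^2/(2g) = 2.61^2 / (2*9.81) = 6.8121 / 19.62 = 0.3472 m.
h_f = 12.129 * 0.3472 = 4.211 m.

4.211


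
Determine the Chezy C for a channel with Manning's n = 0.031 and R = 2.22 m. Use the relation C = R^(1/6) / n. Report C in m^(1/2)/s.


The Chezy coefficient relates to Manning's n through C = R^(1/6) / n.
R^(1/6) = 2.22^(1/6) = 1.142156.
C = 1.142156 / 0.031 = 36.84 m^(1/2)/s.

36.84


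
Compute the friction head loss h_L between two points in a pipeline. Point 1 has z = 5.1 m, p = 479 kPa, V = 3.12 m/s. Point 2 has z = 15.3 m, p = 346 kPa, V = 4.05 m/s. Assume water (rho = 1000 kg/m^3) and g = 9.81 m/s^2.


Total head at each section: H = z + p/(rho*g) + V^2/(2g).
H1 = 5.1 + 479*1000/(1000*9.81) + 3.12^2/(2*9.81)
   = 5.1 + 48.828 + 0.4961
   = 54.424 m.
H2 = 15.3 + 346*1000/(1000*9.81) + 4.05^2/(2*9.81)
   = 15.3 + 35.27 + 0.836
   = 51.406 m.
h_L = H1 - H2 = 54.424 - 51.406 = 3.018 m.

3.018


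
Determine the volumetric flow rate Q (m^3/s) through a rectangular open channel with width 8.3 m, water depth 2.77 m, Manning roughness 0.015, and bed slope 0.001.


For a rectangular channel, the cross-sectional area A = b * y = 8.3 * 2.77 = 22.99 m^2.
The wetted perimeter P = b + 2y = 8.3 + 2*2.77 = 13.84 m.
Hydraulic radius R = A/P = 22.99/13.84 = 1.6612 m.
Velocity V = (1/n)*R^(2/3)*S^(1/2) = (1/0.015)*1.6612^(2/3)*0.001^(1/2) = 2.957 m/s.
Discharge Q = A * V = 22.99 * 2.957 = 67.985 m^3/s.

67.985


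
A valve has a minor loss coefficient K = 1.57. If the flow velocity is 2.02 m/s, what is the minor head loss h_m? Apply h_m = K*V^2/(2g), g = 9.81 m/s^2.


Minor loss formula: h_m = K * V^2/(2g).
V^2 = 2.02^2 = 4.0804.
V^2/(2g) = 4.0804 / 19.62 = 0.208 m.
h_m = 1.57 * 0.208 = 0.3265 m.

0.3265


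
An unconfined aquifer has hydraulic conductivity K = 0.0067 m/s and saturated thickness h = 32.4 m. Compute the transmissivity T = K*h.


Transmissivity is defined as T = K * h.
T = 0.0067 * 32.4
  = 0.2171 m^2/s.

0.2171


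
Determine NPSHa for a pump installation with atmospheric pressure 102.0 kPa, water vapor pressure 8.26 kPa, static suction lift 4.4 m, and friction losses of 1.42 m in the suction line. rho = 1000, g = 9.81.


NPSHa = p_atm/(rho*g) - z_s - hf_s - p_vap/(rho*g).
p_atm/(rho*g) = 102.0*1000 / (1000*9.81) = 10.398 m.
p_vap/(rho*g) = 8.26*1000 / (1000*9.81) = 0.842 m.
NPSHa = 10.398 - 4.4 - 1.42 - 0.842
      = 3.74 m.

3.74


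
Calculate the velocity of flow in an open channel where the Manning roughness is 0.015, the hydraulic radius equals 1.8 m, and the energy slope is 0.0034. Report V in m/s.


Manning's equation gives V = (1/n) * R^(2/3) * S^(1/2).
First, compute R^(2/3) = 1.8^(2/3) = 1.4797.
Next, S^(1/2) = 0.0034^(1/2) = 0.05831.
Then 1/n = 1/0.015 = 66.67.
V = 66.67 * 1.4797 * 0.05831 = 5.7521 m/s.

5.7521


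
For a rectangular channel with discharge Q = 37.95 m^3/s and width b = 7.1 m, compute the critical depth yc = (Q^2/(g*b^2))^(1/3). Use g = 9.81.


Using yc = (Q^2 / (g * b^2))^(1/3):
Q^2 = 37.95^2 = 1440.2.
g * b^2 = 9.81 * 7.1^2 = 9.81 * 50.41 = 494.52.
Q^2 / (g*b^2) = 1440.2 / 494.52 = 2.9123.
yc = 2.9123^(1/3) = 1.4281 m.

1.4281


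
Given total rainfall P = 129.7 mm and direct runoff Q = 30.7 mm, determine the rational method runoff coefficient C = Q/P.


The runoff coefficient C = runoff depth / rainfall depth.
C = 30.7 / 129.7
  = 0.2367.

0.2367


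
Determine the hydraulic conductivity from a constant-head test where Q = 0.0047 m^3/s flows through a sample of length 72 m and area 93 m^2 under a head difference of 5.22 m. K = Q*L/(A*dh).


From K = Q*L / (A*dh):
Numerator: Q*L = 0.0047 * 72 = 0.3384.
Denominator: A*dh = 93 * 5.22 = 485.46.
K = 0.3384 / 485.46 = 0.000697 m/s.

0.000697


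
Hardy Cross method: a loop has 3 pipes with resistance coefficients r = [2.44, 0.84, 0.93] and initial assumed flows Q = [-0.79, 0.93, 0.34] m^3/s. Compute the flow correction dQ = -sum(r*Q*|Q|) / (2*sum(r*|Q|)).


Numerator terms (r*Q*|Q|): 2.44*-0.79*|-0.79| = -1.5228; 0.84*0.93*|0.93| = 0.7265; 0.93*0.34*|0.34| = 0.1075.
Sum of numerator = -0.6888.
Denominator terms (r*|Q|): 2.44*|-0.79| = 1.9276; 0.84*|0.93| = 0.7812; 0.93*|0.34| = 0.3162.
2 * sum of denominator = 2 * 3.025 = 6.05.
dQ = --0.6888 / 6.05 = 0.1138 m^3/s.

0.1138


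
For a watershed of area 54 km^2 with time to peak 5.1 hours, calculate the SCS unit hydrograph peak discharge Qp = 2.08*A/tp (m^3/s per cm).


SCS formula: Qp = 2.08 * A / tp.
Qp = 2.08 * 54 / 5.1
   = 112.32 / 5.1
   = 22.02 m^3/s per cm.

22.02


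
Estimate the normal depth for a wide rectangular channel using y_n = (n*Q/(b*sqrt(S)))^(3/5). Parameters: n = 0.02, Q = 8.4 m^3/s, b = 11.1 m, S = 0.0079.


We use the wide-channel approximation y_n = (n*Q/(b*sqrt(S)))^(3/5).
sqrt(S) = sqrt(0.0079) = 0.088882.
Numerator: n*Q = 0.02 * 8.4 = 0.168.
Denominator: b*sqrt(S) = 11.1 * 0.088882 = 0.98659.
arg = 0.1703.
y_n = 0.1703^(3/5) = 0.3457 m.

0.3457


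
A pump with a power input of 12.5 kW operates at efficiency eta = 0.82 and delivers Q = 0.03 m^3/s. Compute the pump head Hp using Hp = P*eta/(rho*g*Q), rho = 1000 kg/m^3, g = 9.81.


Pump head formula: Hp = P * eta / (rho * g * Q).
Numerator: P * eta = 12.5 * 1000 * 0.82 = 10250.0 W.
Denominator: rho * g * Q = 1000 * 9.81 * 0.03 = 294.3.
Hp = 10250.0 / 294.3 = 34.83 m.

34.83


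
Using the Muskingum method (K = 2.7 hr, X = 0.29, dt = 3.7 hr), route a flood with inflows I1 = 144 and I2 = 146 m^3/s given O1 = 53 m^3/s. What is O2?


Muskingum coefficients:
denom = 2*K*(1-X) + dt = 2*2.7*(1-0.29) + 3.7 = 7.534.
C0 = (dt - 2*K*X)/denom = (3.7 - 2*2.7*0.29)/7.534 = 0.2832.
C1 = (dt + 2*K*X)/denom = (3.7 + 2*2.7*0.29)/7.534 = 0.699.
C2 = (2*K*(1-X) - dt)/denom = 0.0178.
O2 = C0*I2 + C1*I1 + C2*O1
   = 0.2832*146 + 0.699*144 + 0.0178*53
   = 142.95 m^3/s.

142.95


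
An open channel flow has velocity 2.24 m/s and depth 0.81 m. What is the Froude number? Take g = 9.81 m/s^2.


The Froude number is defined as Fr = V / sqrt(g*y).
g*y = 9.81 * 0.81 = 7.9461.
sqrt(g*y) = sqrt(7.9461) = 2.8189.
Fr = 2.24 / 2.8189 = 0.7946.

0.7946


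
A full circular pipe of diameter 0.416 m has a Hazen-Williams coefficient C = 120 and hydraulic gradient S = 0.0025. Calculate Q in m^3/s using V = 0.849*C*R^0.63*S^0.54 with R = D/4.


For a full circular pipe, R = D/4 = 0.416/4 = 0.104 m.
V = 0.849 * 120 * 0.104^0.63 * 0.0025^0.54
  = 0.849 * 120 * 0.240287 * 0.039345
  = 0.9632 m/s.
Pipe area A = pi*D^2/4 = pi*0.416^2/4 = 0.1359 m^2.
Q = A * V = 0.1359 * 0.9632 = 0.1309 m^3/s.

0.1309


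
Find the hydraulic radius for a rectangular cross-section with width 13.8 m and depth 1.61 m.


For a rectangular section:
Flow area A = b * y = 13.8 * 1.61 = 22.22 m^2.
Wetted perimeter P = b + 2y = 13.8 + 2*1.61 = 17.02 m.
Hydraulic radius R = A/P = 22.22 / 17.02 = 1.3054 m.

1.3054


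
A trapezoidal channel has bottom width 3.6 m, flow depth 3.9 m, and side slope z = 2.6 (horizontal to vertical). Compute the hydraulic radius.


For a trapezoidal section with side slope z:
A = (b + z*y)*y = (3.6 + 2.6*3.9)*3.9 = 53.586 m^2.
P = b + 2*y*sqrt(1 + z^2) = 3.6 + 2*3.9*sqrt(1 + 2.6^2) = 25.328 m.
R = A/P = 53.586 / 25.328 = 2.1157 m.

2.1157


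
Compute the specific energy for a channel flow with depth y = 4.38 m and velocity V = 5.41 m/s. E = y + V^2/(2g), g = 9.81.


Specific energy E = y + V^2/(2g).
Velocity head = V^2/(2g) = 5.41^2 / (2*9.81) = 29.2681 / 19.62 = 1.4917 m.
E = 4.38 + 1.4917 = 5.8717 m.

5.8717


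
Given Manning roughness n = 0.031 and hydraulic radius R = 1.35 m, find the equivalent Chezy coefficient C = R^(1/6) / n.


The Chezy coefficient relates to Manning's n through C = R^(1/6) / n.
R^(1/6) = 1.35^(1/6) = 1.051289.
C = 1.051289 / 0.031 = 33.91 m^(1/2)/s.

33.91


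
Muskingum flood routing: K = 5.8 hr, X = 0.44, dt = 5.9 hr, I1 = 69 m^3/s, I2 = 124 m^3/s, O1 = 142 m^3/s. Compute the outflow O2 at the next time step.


Muskingum coefficients:
denom = 2*K*(1-X) + dt = 2*5.8*(1-0.44) + 5.9 = 12.396.
C0 = (dt - 2*K*X)/denom = (5.9 - 2*5.8*0.44)/12.396 = 0.0642.
C1 = (dt + 2*K*X)/denom = (5.9 + 2*5.8*0.44)/12.396 = 0.8877.
C2 = (2*K*(1-X) - dt)/denom = 0.0481.
O2 = C0*I2 + C1*I1 + C2*O1
   = 0.0642*124 + 0.8877*69 + 0.0481*142
   = 76.04 m^3/s.

76.04
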